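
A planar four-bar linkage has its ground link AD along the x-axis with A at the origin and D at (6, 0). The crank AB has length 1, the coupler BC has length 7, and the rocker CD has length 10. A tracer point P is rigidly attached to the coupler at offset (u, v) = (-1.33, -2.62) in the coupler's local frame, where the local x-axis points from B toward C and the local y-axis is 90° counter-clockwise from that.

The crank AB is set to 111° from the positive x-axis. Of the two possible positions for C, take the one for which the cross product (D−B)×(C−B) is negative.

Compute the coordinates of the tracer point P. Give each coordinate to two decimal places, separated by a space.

A=(0,0), D=(6.00,0)
B = A + 1.00·(cos111°, sin111°) = (-0.3584, 0.9336)
|BD| = 6.4265
circle(B,7.00) ∩ circle(D,10.00): a=-0.7547, h=6.9592
  candidates: C₊=(-0.0941,7.9286) cross=44.724; C₋=(-2.1160,-5.8422) cross=-44.724
  mode - wants cross < 0 → take C=(-2.1160,-5.8422) (cross=-44.724)
ex = (C−B)/|BC| = (-0.2511,-0.9680); ey = (0.9680,-0.2511)
P = B + -1.33·ex + -2.62·ey = (-2.5605,2.8788)

-2.56 2.88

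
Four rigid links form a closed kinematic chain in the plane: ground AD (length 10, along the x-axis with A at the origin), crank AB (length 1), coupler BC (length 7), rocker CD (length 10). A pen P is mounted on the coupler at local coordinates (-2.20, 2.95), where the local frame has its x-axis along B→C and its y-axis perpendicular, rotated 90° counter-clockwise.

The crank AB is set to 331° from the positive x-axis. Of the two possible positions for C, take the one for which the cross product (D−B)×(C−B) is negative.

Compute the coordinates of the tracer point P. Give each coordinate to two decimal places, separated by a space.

3.01 2.51

A=(0,0), D=(10.00,0)
B = A + 1.00·(cos331°, sin331°) = (0.8746, -0.4848)
|BD| = 9.1382
circle(B,7.00) ∩ circle(D,10.00): a=1.7787, h=6.7703
  candidates: C₊=(2.2916,6.3703) cross=61.868; C₋=(3.0100,-7.1512) cross=-61.868
  mode - wants cross < 0 → take C=(3.0100,-7.1512) (cross=-61.868)
ex = (C−B)/|BC| = (0.3050,-0.9523); ey = (0.9523,0.3050)
P = B + -2.20·ex + 2.95·ey = (3.0129,2.5102)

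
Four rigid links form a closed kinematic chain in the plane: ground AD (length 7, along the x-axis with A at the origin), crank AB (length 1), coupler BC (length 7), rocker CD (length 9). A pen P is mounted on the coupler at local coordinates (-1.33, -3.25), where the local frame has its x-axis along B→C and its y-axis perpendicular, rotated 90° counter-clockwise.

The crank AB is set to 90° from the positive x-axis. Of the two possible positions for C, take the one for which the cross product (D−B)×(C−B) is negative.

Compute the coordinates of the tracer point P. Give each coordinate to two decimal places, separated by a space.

-3.30 2.20

A=(0,0), D=(7.00,0)
B = A + 1.00·(cos90°, sin90°) = (0.0000, 1.0000)
|BD| = 7.0711
circle(B,7.00) ∩ circle(D,9.00): a=1.2728, h=6.8833
  candidates: C₊=(2.2334,7.6341) cross=48.672; C₋=(0.2866,-5.9941) cross=-48.672
  mode - wants cross < 0 → take C=(0.2866,-5.9941) (cross=-48.672)
ex = (C−B)/|BC| = (0.0409,-0.9992); ey = (0.9992,0.0409)
P = B + -1.33·ex + -3.25·ey = (-3.3017,2.1958)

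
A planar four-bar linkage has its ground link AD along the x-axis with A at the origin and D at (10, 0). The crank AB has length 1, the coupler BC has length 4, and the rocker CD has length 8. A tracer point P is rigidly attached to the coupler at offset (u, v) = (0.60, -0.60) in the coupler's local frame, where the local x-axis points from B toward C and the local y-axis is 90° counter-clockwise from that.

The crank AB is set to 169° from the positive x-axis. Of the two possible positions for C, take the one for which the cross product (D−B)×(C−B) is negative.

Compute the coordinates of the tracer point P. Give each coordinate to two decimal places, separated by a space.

-0.84 -0.65

A=(0,0), D=(10.00,0)
B = A + 1.00·(cos169°, sin169°) = (-0.9816, 0.1908)
|BD| = 10.9833
circle(B,4.00) ∩ circle(D,8.00): a=3.3065, h=2.2510
  candidates: C₊=(2.3635,2.3840) cross=24.723; C₋=(2.2853,-2.1173) cross=-24.723
  mode - wants cross < 0 → take C=(2.2853,-2.1173) (cross=-24.723)
ex = (C−B)/|BC| = (0.8167,-0.5770); ey = (0.5770,0.8167)
P = B + 0.60·ex + -0.60·ey = (-0.8378,-0.6454)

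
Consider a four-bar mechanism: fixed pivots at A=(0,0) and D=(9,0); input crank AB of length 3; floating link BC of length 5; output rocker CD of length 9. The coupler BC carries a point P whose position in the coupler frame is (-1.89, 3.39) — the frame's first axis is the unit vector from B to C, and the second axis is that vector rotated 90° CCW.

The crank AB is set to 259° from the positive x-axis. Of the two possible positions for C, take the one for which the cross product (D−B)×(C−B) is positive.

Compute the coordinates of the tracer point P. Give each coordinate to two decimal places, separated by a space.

-4.22 -4.27

A=(0,0), D=(9.00,0)
B = A + 3.00·(cos259°, sin259°) = (-0.5724, -2.9449)
|BD| = 10.0152
circle(B,5.00) ∩ circle(D,9.00): a=2.2118, h=4.4842
  candidates: C₊=(0.2231,1.9914) cross=44.910; C₋=(2.8602,-6.5805) cross=-44.910
  mode + wants cross > 0 → take C=(0.2231,1.9914) (cross=44.910)
ex = (C−B)/|BC| = (0.1591,0.9873); ey = (-0.9873,0.1591)
P = B + -1.89·ex + 3.39·ey = (-4.2199,-4.2714)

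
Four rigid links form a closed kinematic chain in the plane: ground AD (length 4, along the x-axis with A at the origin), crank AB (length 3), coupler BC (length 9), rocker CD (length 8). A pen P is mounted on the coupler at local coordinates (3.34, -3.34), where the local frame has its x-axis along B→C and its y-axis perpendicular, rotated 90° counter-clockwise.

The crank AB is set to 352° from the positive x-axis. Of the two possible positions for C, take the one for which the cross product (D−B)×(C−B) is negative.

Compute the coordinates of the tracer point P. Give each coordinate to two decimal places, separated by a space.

6.18 -3.88

A=(0,0), D=(4.00,0)
B = A + 3.00·(cos352°, sin352°) = (2.9708, -0.4175)
|BD| = 1.1107
circle(B,9.00) ∩ circle(D,8.00): a=8.2084, h=3.6907
  candidates: C₊=(9.1897,6.0882) cross=4.099; C₋=(11.9646,-0.7518) cross=-4.099
  mode - wants cross < 0 → take C=(11.9646,-0.7518) (cross=-4.099)
ex = (C−B)/|BC| = (0.9993,-0.0371); ey = (0.0371,0.9993)
P = B + 3.34·ex + -3.34·ey = (6.1844,-3.8793)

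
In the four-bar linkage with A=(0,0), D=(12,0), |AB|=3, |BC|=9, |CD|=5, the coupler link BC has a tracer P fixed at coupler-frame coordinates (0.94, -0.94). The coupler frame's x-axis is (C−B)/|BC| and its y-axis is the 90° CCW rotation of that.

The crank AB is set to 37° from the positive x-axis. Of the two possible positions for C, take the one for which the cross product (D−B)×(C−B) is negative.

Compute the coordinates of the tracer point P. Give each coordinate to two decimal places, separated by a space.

2.48 0.48

A=(0,0), D=(12.00,0)
B = A + 3.00·(cos37°, sin37°) = (2.3959, 1.8054)
|BD| = 9.7723
circle(B,9.00) ∩ circle(D,5.00): a=7.7514, h=4.5734
  candidates: C₊=(10.8588,4.8680) cross=44.693; C₋=(9.1689,-4.1213) cross=-44.693
  mode - wants cross < 0 → take C=(9.1689,-4.1213) (cross=-44.693)
ex = (C−B)/|BC| = (0.7526,-0.6585); ey = (0.6585,0.7526)
P = B + 0.94·ex + -0.94·ey = (2.4843,0.4790)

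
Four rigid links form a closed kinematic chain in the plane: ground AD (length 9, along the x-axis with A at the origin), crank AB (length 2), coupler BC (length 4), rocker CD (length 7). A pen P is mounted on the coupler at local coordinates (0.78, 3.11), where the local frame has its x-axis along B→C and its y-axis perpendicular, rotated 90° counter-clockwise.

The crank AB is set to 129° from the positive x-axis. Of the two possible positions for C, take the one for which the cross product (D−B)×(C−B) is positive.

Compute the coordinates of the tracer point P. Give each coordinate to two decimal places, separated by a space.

A=(0,0), D=(9.00,0)
B = A + 2.00·(cos129°, sin129°) = (-1.2586, 1.5543)
|BD| = 10.3757
circle(B,4.00) ∩ circle(D,7.00): a=3.5976, h=1.7485
  candidates: C₊=(2.5603,2.7441) cross=18.142; C₋=(2.0364,-0.7134) cross=-18.142
  mode + wants cross > 0 → take C=(2.5603,2.7441) (cross=18.142)
ex = (C−B)/|BC| = (0.9547,0.2975); ey = (-0.2975,0.9547)
P = B + 0.78·ex + 3.11·ey = (-1.4390,4.7555)

-1.44 4.76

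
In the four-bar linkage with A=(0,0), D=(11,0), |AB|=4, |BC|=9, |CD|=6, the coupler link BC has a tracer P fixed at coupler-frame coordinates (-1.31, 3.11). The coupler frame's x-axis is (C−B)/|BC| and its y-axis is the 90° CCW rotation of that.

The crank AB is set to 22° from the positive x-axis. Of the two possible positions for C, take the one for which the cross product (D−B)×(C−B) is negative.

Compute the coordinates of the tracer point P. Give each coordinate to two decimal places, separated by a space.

5.41 4.41

A=(0,0), D=(11.00,0)
B = A + 4.00·(cos22°, sin22°) = (3.7087, 1.4984)
|BD| = 7.4436
circle(B,9.00) ∩ circle(D,6.00): a=6.7445, h=5.9591
  candidates: C₊=(11.5148,5.9779) cross=44.358; C₋=(9.1156,-5.6964) cross=-44.358
  mode - wants cross < 0 → take C=(9.1156,-5.6964) (cross=-44.358)
ex = (C−B)/|BC| = (0.6008,-0.7994); ey = (0.7994,0.6008)
P = B + -1.31·ex + 3.11·ey = (5.4079,4.4141)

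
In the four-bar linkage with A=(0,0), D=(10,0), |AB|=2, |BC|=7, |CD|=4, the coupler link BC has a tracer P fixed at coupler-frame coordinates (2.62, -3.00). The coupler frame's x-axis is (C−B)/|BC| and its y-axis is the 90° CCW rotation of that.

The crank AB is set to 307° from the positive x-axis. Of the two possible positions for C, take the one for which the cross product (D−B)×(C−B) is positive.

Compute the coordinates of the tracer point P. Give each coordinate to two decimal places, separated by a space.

5.08 -2.50

A=(0,0), D=(10.00,0)
B = A + 2.00·(cos307°, sin307°) = (1.2036, -1.5973)
|BD| = 8.9402
circle(B,7.00) ∩ circle(D,4.00): a=6.3157, h=3.0186
  candidates: C₊=(6.8784,2.5011) cross=26.987; C₋=(7.9570,-3.4389) cross=-26.987
  mode + wants cross > 0 → take C=(6.8784,2.5011) (cross=26.987)
ex = (C−B)/|BC| = (0.8107,0.5855); ey = (-0.5855,0.8107)
P = B + 2.62·ex + -3.00·ey = (5.0841,-2.4953)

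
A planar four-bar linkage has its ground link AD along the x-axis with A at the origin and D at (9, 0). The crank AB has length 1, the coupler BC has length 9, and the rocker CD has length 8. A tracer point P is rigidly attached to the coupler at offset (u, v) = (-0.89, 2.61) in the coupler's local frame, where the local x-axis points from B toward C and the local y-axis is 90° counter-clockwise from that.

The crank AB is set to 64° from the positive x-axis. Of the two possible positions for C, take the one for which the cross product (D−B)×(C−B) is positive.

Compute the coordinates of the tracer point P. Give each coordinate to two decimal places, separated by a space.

A=(0,0), D=(9.00,0)
B = A + 1.00·(cos64°, sin64°) = (0.4384, 0.8988)
|BD| = 8.6087
circle(B,9.00) ∩ circle(D,8.00): a=5.2917, h=7.2800
  candidates: C₊=(6.4612,7.5865) cross=62.671; C₋=(4.9411,-6.8939) cross=-62.671
  mode + wants cross > 0 → take C=(6.4612,7.5865) (cross=62.671)
ex = (C−B)/|BC| = (0.6692,0.7431); ey = (-0.7431,0.6692)
P = B + -0.89·ex + 2.61·ey = (-2.0967,1.9841)

-2.10 1.98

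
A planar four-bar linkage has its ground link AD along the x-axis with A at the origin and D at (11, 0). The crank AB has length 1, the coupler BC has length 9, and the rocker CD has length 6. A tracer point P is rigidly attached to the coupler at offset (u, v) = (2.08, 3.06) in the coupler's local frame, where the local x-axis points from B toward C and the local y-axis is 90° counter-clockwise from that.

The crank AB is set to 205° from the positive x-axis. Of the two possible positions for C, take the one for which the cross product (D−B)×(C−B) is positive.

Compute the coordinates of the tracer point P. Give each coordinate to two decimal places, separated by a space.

A=(0,0), D=(11.00,0)
B = A + 1.00·(cos205°, sin205°) = (-0.9063, -0.4226)
|BD| = 11.9138
circle(B,9.00) ∩ circle(D,6.00): a=7.8455, h=4.4101
  candidates: C₊=(6.7778,4.2630) cross=52.541; C₋=(7.0907,-4.5516) cross=-52.541
  mode + wants cross > 0 → take C=(6.7778,4.2630) (cross=52.541)
ex = (C−B)/|BC| = (0.8538,0.5206); ey = (-0.5206,0.8538)
P = B + 2.08·ex + 3.06·ey = (-0.7235,3.2729)

-0.72 3.27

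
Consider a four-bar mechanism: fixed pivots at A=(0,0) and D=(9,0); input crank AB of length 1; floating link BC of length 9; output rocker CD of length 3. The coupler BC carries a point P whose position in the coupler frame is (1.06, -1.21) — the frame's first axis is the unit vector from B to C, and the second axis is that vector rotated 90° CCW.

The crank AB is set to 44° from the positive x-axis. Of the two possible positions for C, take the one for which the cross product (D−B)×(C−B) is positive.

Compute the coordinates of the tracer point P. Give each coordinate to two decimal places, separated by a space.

A=(0,0), D=(9.00,0)
B = A + 1.00·(cos44°, sin44°) = (0.7193, 0.6947)
|BD| = 8.3097
circle(B,9.00) ∩ circle(D,3.00): a=8.4871, h=2.9948
  candidates: C₊=(9.4271,2.9694) cross=24.886; C₋=(8.9264,-2.9991) cross=-24.886
  mode + wants cross > 0 → take C=(9.4271,2.9694) (cross=24.886)
ex = (C−B)/|BC| = (0.9675,0.2528); ey = (-0.2528,0.9675)
P = B + 1.06·ex + -1.21·ey = (2.0508,-0.2081)

2.05 -0.21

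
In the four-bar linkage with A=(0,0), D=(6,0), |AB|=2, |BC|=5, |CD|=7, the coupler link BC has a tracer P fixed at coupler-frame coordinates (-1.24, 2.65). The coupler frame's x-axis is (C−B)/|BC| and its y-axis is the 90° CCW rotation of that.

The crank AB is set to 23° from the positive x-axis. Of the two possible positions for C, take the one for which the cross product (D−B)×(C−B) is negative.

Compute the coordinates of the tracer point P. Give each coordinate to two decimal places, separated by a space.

A=(0,0), D=(6.00,0)
B = A + 2.00·(cos23°, sin23°) = (1.8410, 0.7815)
|BD| = 4.2318
circle(B,5.00) ∩ circle(D,7.00): a=-0.7198, h=4.9479
  candidates: C₊=(2.0473,5.7772) cross=20.938; C₋=(0.2199,-3.9484) cross=-20.938
  mode - wants cross < 0 → take C=(0.2199,-3.9484) (cross=-20.938)
ex = (C−B)/|BC| = (-0.3242,-0.9460); ey = (0.9460,-0.3242)
P = B + -1.24·ex + 2.65·ey = (4.7499,1.0953)

4.75 1.10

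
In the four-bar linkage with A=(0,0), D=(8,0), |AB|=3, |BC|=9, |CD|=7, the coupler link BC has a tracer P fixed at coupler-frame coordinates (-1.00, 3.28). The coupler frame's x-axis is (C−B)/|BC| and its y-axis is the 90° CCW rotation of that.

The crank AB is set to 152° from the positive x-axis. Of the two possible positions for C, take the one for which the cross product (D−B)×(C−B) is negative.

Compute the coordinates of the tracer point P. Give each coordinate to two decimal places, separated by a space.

-0.89 4.35

A=(0,0), D=(8.00,0)
B = A + 3.00·(cos152°, sin152°) = (-2.6488, 1.4084)
|BD| = 10.7416
circle(B,9.00) ∩ circle(D,7.00): a=6.8603, h=5.8255
  candidates: C₊=(4.9161,6.2841) cross=62.575; C₋=(3.3884,-5.2663) cross=-62.575
  mode - wants cross < 0 → take C=(3.3884,-5.2663) (cross=-62.575)
ex = (C−B)/|BC| = (0.6708,-0.7416); ey = (0.7416,0.6708)
P = B + -1.00·ex + 3.28·ey = (-0.8871,4.3503)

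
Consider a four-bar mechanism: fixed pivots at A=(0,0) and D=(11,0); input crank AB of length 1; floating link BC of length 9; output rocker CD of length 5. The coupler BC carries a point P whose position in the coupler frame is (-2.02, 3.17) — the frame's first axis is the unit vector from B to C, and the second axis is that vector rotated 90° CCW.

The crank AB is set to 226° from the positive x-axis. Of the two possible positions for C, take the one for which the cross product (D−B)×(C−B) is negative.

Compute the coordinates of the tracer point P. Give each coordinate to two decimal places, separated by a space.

-1.50 2.95

A=(0,0), D=(11.00,0)
B = A + 1.00·(cos226°, sin226°) = (-0.6947, -0.7193)
|BD| = 11.7168
circle(B,9.00) ∩ circle(D,5.00): a=8.2481, h=3.6012
  candidates: C₊=(7.3168,3.3814) cross=42.194; C₋=(7.7590,-3.8073) cross=-42.194
  mode - wants cross < 0 → take C=(7.7590,-3.8073) (cross=-42.194)
ex = (C−B)/|BC| = (0.9393,-0.3431); ey = (0.3431,0.9393)
P = B + -2.02·ex + 3.17·ey = (-1.5044,2.9513)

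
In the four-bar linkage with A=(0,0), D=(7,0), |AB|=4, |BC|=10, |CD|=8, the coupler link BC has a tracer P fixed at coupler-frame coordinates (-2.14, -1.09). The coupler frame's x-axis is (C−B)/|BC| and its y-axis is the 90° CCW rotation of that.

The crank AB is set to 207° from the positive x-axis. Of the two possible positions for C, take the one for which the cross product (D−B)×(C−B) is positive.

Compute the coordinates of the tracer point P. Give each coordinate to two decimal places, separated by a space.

A=(0,0), D=(7.00,0)
B = A + 4.00·(cos207°, sin207°) = (-3.5640, -1.8160)
|BD| = 10.7190
circle(B,10.00) ∩ circle(D,8.00): a=7.0388, h=7.1032
  candidates: C₊=(2.1696,6.3771) cross=76.139; C₋=(4.5764,-7.6240) cross=-76.139
  mode + wants cross > 0 → take C=(2.1696,6.3771) (cross=76.139)
ex = (C−B)/|BC| = (0.5734,0.8193); ey = (-0.8193,0.5734)
P = B + -2.14·ex + -1.09·ey = (-3.8980,-4.1942)

-3.90 -4.19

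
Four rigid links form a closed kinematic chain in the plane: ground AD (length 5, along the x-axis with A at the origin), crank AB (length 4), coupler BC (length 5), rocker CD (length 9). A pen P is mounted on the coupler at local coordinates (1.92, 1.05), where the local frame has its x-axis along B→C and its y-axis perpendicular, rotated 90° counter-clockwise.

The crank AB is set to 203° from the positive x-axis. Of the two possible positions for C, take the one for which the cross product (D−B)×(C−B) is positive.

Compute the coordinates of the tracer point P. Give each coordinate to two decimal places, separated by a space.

A=(0,0), D=(5.00,0)
B = A + 4.00·(cos203°, sin203°) = (-3.6820, -1.5629)
|BD| = 8.8216
circle(B,5.00) ∩ circle(D,9.00): a=1.2368, h=4.8446
  candidates: C₊=(-3.3232,3.4242) cross=42.737; C₋=(-1.6065,-6.1118) cross=-42.737
  mode + wants cross > 0 → take C=(-3.3232,3.4242) (cross=42.737)
ex = (C−B)/|BC| = (0.0718,0.9974); ey = (-0.9974,0.0718)
P = B + 1.92·ex + 1.05·ey = (-4.5915,0.4275)

-4.59 0.43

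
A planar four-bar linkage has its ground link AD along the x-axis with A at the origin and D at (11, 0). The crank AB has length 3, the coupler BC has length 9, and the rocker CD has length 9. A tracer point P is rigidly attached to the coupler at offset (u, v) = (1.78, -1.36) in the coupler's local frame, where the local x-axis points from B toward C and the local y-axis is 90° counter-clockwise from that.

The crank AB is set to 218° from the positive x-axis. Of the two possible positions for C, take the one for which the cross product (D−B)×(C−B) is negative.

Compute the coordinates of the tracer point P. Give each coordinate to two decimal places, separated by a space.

A=(0,0), D=(11.00,0)
B = A + 3.00·(cos218°, sin218°) = (-2.3640, -1.8470)
|BD| = 13.4911
circle(B,9.00) ∩ circle(D,9.00): a=6.7455, h=5.9580
  candidates: C₊=(3.5023,4.9784) cross=80.380; C₋=(5.1337,-6.8254) cross=-80.380
  mode - wants cross < 0 → take C=(5.1337,-6.8254) (cross=-80.380)
ex = (C−B)/|BC| = (0.8331,-0.5532); ey = (0.5532,0.8331)
P = B + 1.78·ex + -1.36·ey = (-1.6334,-3.9646)

-1.63 -3.96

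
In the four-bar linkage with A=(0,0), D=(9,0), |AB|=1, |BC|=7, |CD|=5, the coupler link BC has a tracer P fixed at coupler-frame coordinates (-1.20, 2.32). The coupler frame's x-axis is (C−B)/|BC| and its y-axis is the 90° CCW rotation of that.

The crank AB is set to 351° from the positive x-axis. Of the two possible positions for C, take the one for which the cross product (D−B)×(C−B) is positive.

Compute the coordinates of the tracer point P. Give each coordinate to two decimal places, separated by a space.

-1.41 0.88

A=(0,0), D=(9.00,0)
B = A + 1.00·(cos351°, sin351°) = (0.9877, -0.1564)
|BD| = 8.0138
circle(B,7.00) ∩ circle(D,5.00): a=5.5043, h=4.3246
  candidates: C₊=(6.4065,4.2748) cross=34.657; C₋=(6.5754,-4.3728) cross=-34.657
  mode + wants cross > 0 → take C=(6.4065,4.2748) (cross=34.657)
ex = (C−B)/|BC| = (0.7741,0.6330); ey = (-0.6330,0.7741)
P = B + -1.20·ex + 2.32·ey = (-1.4099,0.8799)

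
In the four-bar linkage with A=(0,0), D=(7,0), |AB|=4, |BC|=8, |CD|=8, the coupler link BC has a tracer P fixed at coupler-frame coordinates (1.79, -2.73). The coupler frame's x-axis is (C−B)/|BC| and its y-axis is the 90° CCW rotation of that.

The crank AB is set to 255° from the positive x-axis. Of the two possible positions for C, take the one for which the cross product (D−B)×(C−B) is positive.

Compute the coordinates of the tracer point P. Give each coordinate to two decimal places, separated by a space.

A=(0,0), D=(7.00,0)
B = A + 4.00·(cos255°, sin255°) = (-1.0353, -3.8637)
|BD| = 8.9159
circle(B,8.00) ∩ circle(D,8.00): a=4.4580, h=6.6428
  candidates: C₊=(0.1037,4.0548) cross=59.227; C₋=(5.8610,-7.9185) cross=-59.227
  mode + wants cross > 0 → take C=(0.1037,4.0548) (cross=59.227)
ex = (C−B)/|BC| = (0.1424,0.9898); ey = (-0.9898,0.1424)
P = B + 1.79·ex + -2.73·ey = (1.9218,-2.4806)

1.92 -2.48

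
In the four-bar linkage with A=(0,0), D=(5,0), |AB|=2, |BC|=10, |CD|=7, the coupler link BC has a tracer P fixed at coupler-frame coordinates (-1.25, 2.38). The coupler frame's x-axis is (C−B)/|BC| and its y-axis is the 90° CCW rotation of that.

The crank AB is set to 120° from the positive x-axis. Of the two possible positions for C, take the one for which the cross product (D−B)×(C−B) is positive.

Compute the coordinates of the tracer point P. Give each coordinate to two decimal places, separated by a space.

A=(0,0), D=(5.00,0)
B = A + 2.00·(cos120°, sin120°) = (-1.0000, 1.7321)
|BD| = 6.2450
circle(B,10.00) ∩ circle(D,7.00): a=7.2058, h=6.9338
  candidates: C₊=(7.8462,6.3953) cross=43.301; C₋=(4.0000,-6.9282) cross=-43.301
  mode + wants cross > 0 → take C=(7.8462,6.3953) (cross=43.301)
ex = (C−B)/|BC| = (0.8846,0.4663); ey = (-0.4663,0.8846)
P = B + -1.25·ex + 2.38·ey = (-3.2156,3.2545)

-3.22 3.25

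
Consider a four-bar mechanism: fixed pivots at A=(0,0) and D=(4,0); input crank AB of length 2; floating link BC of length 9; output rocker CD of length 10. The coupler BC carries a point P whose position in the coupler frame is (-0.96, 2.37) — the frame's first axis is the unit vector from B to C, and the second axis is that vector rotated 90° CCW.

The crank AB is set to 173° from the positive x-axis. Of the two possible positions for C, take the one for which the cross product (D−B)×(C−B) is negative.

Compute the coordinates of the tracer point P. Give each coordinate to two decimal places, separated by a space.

A=(0,0), D=(4.00,0)
B = A + 2.00·(cos173°, sin173°) = (-1.9851, 0.2437)
|BD| = 5.9901
circle(B,9.00) ∩ circle(D,10.00): a=1.4091, h=8.8890
  candidates: C₊=(-0.2155,9.0681) cross=53.246; C₋=(-0.9389,-8.6952) cross=-53.246
  mode - wants cross < 0 → take C=(-0.9389,-8.6952) (cross=-53.246)
ex = (C−B)/|BC| = (0.1162,-0.9932); ey = (0.9932,0.1162)
P = B + -0.96·ex + 2.37·ey = (0.2572,1.4727)

0.26 1.47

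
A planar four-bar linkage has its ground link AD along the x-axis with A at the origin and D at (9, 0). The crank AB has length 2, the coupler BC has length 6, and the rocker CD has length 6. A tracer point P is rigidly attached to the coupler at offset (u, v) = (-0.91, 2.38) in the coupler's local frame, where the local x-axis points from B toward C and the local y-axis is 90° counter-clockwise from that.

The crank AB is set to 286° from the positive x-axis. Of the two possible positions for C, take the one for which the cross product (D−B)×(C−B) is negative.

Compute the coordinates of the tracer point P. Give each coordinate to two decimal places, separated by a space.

A=(0,0), D=(9.00,0)
B = A + 2.00·(cos286°, sin286°) = (0.5513, -1.9225)
|BD| = 8.6647
circle(B,6.00) ∩ circle(D,6.00): a=4.3324, h=4.1510
  candidates: C₊=(3.8546,3.0863) cross=35.967; C₋=(5.6967,-5.0088) cross=-35.967
  mode - wants cross < 0 → take C=(5.6967,-5.0088) (cross=-35.967)
ex = (C−B)/|BC| = (0.8576,-0.5144); ey = (0.5144,0.8576)
P = B + -0.91·ex + 2.38·ey = (0.9951,0.5866)

1.00 0.59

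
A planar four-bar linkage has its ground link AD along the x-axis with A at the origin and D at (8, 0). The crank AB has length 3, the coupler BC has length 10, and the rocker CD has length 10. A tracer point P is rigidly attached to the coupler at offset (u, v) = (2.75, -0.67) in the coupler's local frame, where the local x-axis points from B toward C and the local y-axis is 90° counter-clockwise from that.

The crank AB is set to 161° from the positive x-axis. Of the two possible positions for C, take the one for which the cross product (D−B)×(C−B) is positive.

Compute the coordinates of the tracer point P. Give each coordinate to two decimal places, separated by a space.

-0.61 2.73

A=(0,0), D=(8.00,0)
B = A + 3.00·(cos161°, sin161°) = (-2.8366, 0.9767)
|BD| = 10.8805
circle(B,10.00) ∩ circle(D,10.00): a=5.4402, h=8.3907
  candidates: C₊=(3.3349,8.8452) cross=91.295; C₋=(1.8285,-7.8685) cross=-91.295
  mode + wants cross > 0 → take C=(3.3349,8.8452) (cross=91.295)
ex = (C−B)/|BC| = (0.6171,0.7868); ey = (-0.7868,0.6171)
P = B + 2.75·ex + -0.67·ey = (-0.6122,2.7270)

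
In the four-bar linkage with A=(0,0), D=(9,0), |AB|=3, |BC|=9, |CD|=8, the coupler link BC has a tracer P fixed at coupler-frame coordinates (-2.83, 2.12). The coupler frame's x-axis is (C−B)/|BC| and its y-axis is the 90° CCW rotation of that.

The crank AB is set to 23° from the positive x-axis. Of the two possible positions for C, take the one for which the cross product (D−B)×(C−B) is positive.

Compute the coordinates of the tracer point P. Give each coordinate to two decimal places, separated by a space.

A=(0,0), D=(9.00,0)
B = A + 3.00·(cos23°, sin23°) = (2.7615, 1.1722)
|BD| = 6.3477
circle(B,9.00) ∩ circle(D,8.00): a=4.5129, h=7.7868
  candidates: C₊=(8.6348,7.9917) cross=49.428; C₋=(5.7589,-7.3140) cross=-49.428
  mode + wants cross > 0 → take C=(8.6348,7.9917) (cross=49.428)
ex = (C−B)/|BC| = (0.6526,0.7577); ey = (-0.7577,0.6526)
P = B + -2.83·ex + 2.12·ey = (-0.6917,0.4113)

-0.69 0.41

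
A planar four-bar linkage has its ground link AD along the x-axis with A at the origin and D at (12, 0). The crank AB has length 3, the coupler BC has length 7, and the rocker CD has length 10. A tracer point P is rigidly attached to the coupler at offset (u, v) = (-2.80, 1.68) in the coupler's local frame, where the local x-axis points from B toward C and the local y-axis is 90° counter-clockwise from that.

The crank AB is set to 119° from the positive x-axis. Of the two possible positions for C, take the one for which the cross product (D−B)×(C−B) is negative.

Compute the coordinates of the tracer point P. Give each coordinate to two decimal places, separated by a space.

A=(0,0), D=(12.00,0)
B = A + 3.00·(cos119°, sin119°) = (-1.4544, 2.6239)
|BD| = 13.7079
circle(B,7.00) ∩ circle(D,10.00): a=4.9937, h=4.9054
  candidates: C₊=(4.3859,6.4827) cross=67.243; C₋=(2.5080,-3.1467) cross=-67.243
  mode - wants cross < 0 → take C=(2.5080,-3.1467) (cross=-67.243)
ex = (C−B)/|BC| = (0.5661,-0.8244); ey = (0.8244,0.5661)
P = B + -2.80·ex + 1.68·ey = (-1.6545,5.8831)

-1.65 5.88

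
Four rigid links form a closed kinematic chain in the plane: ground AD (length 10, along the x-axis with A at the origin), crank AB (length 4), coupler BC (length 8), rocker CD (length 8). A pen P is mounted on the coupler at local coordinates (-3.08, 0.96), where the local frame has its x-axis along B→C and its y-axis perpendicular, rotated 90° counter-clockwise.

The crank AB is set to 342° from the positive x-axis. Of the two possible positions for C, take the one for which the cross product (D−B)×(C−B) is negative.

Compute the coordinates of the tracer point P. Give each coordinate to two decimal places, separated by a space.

A=(0,0), D=(10.00,0)
B = A + 4.00·(cos342°, sin342°) = (3.8042, -1.2361)
|BD| = 6.3179
circle(B,8.00) ∩ circle(D,8.00): a=3.1589, h=7.3499
  candidates: C₊=(5.4641,6.5898) cross=46.436; C₋=(8.3401,-7.8259) cross=-46.436
  mode - wants cross < 0 → take C=(8.3401,-7.8259) (cross=-46.436)
ex = (C−B)/|BC| = (0.5670,-0.8237); ey = (0.8237,0.5670)
P = B + -3.08·ex + 0.96·ey = (2.8487,1.8453)

2.85 1.85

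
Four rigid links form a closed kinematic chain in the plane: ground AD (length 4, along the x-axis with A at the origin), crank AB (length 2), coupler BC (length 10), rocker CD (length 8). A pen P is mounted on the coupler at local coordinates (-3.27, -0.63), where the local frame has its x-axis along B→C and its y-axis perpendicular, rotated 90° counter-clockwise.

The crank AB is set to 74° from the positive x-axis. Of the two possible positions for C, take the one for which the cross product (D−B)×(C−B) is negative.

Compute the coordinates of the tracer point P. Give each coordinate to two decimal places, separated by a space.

-0.73 5.00

A=(0,0), D=(4.00,0)
B = A + 2.00·(cos74°, sin74°) = (0.5513, 1.9225)
|BD| = 3.9484
circle(B,10.00) ∩ circle(D,8.00): a=6.5330, h=7.5710
  candidates: C₊=(9.9439,5.3544) cross=29.893; C₋=(2.5711,-7.8714) cross=-29.893
  mode - wants cross < 0 → take C=(2.5711,-7.8714) (cross=-29.893)
ex = (C−B)/|BC| = (0.2020,-0.9794); ey = (0.9794,0.2020)
P = B + -3.27·ex + -0.63·ey = (-0.7262,4.9979)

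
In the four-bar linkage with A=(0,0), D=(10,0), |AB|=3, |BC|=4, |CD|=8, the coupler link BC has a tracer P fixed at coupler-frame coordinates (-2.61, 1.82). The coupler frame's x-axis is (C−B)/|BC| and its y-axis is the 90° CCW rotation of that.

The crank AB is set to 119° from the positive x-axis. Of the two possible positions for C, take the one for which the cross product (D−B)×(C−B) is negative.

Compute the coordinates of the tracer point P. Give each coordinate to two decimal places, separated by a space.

-2.83 5.49

A=(0,0), D=(10.00,0)
B = A + 3.00·(cos119°, sin119°) = (-1.4544, 2.6239)
|BD| = 11.7511
circle(B,4.00) ∩ circle(D,8.00): a=3.8332, h=1.1431
  candidates: C₊=(2.5372,2.8822) cross=13.432; C₋=(2.0268,0.6537) cross=-13.432
  mode - wants cross < 0 → take C=(2.0268,0.6537) (cross=-13.432)
ex = (C−B)/|BC| = (0.8703,-0.4925); ey = (0.4925,0.8703)
P = B + -2.61·ex + 1.82·ey = (-2.8295,5.4933)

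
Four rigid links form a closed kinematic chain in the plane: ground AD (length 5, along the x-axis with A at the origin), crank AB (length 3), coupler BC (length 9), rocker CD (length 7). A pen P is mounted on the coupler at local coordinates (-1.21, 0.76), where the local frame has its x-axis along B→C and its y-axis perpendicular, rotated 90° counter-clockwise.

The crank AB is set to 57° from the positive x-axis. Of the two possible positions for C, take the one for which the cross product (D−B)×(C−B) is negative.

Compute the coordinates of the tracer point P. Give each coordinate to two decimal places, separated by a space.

A=(0,0), D=(5.00,0)
B = A + 3.00·(cos57°, sin57°) = (1.6339, 2.5160)
|BD| = 4.2025
circle(B,9.00) ∩ circle(D,7.00): a=5.9085, h=6.7889
  candidates: C₊=(10.4310,4.4164) cross=28.530; C₋=(2.3020,-6.4592) cross=-28.530
  mode - wants cross < 0 → take C=(2.3020,-6.4592) (cross=-28.530)
ex = (C−B)/|BC| = (0.0742,-0.9972); ey = (0.9972,0.0742)
P = B + -1.21·ex + 0.76·ey = (2.3020,3.7791)

2.30 3.78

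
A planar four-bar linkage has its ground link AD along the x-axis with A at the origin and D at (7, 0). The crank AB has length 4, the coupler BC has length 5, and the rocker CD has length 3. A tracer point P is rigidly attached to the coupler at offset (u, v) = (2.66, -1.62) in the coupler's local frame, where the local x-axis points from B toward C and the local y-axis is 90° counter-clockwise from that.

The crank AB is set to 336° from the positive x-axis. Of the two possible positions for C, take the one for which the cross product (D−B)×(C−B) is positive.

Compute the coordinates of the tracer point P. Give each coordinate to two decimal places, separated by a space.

A=(0,0), D=(7.00,0)
B = A + 4.00·(cos336°, sin336°) = (3.6542, -1.6269)
|BD| = 3.7204
circle(B,5.00) ∩ circle(D,3.00): a=4.0105, h=2.9859
  candidates: C₊=(5.9551,2.8122) cross=11.109; C₋=(8.5666,-2.5584) cross=-11.109
  mode + wants cross > 0 → take C=(5.9551,2.8122) (cross=11.109)
ex = (C−B)/|BC| = (0.4602,0.8878); ey = (-0.8878,0.4602)
P = B + 2.66·ex + -1.62·ey = (6.3166,-0.0108)

6.32 -0.01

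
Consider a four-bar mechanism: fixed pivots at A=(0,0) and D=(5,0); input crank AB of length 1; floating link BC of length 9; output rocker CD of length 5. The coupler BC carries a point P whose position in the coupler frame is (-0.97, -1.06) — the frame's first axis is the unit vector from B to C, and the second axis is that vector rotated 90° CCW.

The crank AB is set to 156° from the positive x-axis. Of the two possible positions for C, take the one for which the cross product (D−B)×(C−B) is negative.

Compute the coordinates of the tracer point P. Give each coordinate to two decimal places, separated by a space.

A=(0,0), D=(5.00,0)
B = A + 1.00·(cos156°, sin156°) = (-0.9135, 0.4067)
|BD| = 5.9275
circle(B,9.00) ∩ circle(D,5.00): a=7.6875, h=4.6800
  candidates: C₊=(7.0770,4.5482) cross=27.741; C₋=(6.4347,-4.7897) cross=-27.741
  mode - wants cross < 0 → take C=(6.4347,-4.7897) (cross=-27.741)
ex = (C−B)/|BC| = (0.8165,-0.5774); ey = (0.5774,0.8165)
P = B + -0.97·ex + -1.06·ey = (-2.3176,0.1013)

-2.32 0.10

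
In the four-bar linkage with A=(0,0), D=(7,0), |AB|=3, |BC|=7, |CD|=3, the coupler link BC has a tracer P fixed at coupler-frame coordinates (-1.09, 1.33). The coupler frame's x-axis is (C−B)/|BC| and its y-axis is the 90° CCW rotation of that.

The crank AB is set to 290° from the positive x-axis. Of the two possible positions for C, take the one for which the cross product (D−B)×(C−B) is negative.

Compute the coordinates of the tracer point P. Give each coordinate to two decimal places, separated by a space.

-0.06 -1.49

A=(0,0), D=(7.00,0)
B = A + 3.00·(cos290°, sin290°) = (1.0261, -2.8191)
|BD| = 6.6057
circle(B,7.00) ∩ circle(D,3.00): a=6.3305, h=2.9874
  candidates: C₊=(5.4763,2.5842) cross=19.734; C₋=(8.0261,-2.8191) cross=-19.734
  mode - wants cross < 0 → take C=(8.0261,-2.8191) (cross=-19.734)
ex = (C−B)/|BC| = (1.0000,-0.0000); ey = (0.0000,1.0000)
P = B + -1.09·ex + 1.33·ey = (-0.0639,-1.4891)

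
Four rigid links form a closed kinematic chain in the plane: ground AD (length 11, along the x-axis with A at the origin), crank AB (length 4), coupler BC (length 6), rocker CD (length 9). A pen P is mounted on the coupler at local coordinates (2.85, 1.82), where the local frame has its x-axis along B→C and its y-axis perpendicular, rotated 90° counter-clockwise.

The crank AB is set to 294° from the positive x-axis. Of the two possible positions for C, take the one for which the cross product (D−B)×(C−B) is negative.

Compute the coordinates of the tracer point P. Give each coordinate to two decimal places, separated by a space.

A=(0,0), D=(11.00,0)
B = A + 4.00·(cos294°, sin294°) = (1.6269, -3.6542)
|BD| = 10.0602
circle(B,6.00) ∩ circle(D,9.00): a=2.7935, h=5.3100
  candidates: C₊=(2.3009,2.3078) cross=53.420; C₋=(6.1585,-7.5868) cross=-53.420
  mode - wants cross < 0 → take C=(6.1585,-7.5868) (cross=-53.420)
ex = (C−B)/|BC| = (0.7553,-0.6554); ey = (0.6554,0.7553)
P = B + 2.85·ex + 1.82·ey = (4.9723,-4.1476)

4.97 -4.15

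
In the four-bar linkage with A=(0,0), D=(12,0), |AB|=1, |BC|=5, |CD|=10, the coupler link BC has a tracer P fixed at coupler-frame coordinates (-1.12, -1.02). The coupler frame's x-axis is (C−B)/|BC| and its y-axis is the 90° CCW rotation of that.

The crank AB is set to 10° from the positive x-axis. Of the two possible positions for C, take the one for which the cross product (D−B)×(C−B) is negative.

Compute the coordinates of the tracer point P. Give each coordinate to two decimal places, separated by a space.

A=(0,0), D=(12.00,0)
B = A + 1.00·(cos10°, sin10°) = (0.9848, 0.1736)
|BD| = 11.0166
circle(B,5.00) ∩ circle(D,10.00): a=2.1043, h=4.5356
  candidates: C₊=(3.1604,4.6755) cross=49.967; C₋=(3.0174,-4.3946) cross=-49.967
  mode - wants cross < 0 → take C=(3.0174,-4.3946) (cross=-49.967)
ex = (C−B)/|BC| = (0.4065,-0.9136); ey = (0.9136,0.4065)
P = B + -1.12·ex + -1.02·ey = (-0.4024,0.7823)

-0.40 0.78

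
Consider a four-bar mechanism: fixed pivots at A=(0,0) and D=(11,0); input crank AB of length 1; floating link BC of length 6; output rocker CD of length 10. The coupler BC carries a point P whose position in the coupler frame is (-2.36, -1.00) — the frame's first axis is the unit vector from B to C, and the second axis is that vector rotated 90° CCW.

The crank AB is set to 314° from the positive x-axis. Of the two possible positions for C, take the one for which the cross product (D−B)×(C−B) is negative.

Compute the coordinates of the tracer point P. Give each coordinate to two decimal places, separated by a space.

A=(0,0), D=(11.00,0)
B = A + 1.00·(cos314°, sin314°) = (0.6947, -0.7193)
|BD| = 10.3304
circle(B,6.00) ∩ circle(D,10.00): a=2.0676, h=5.6325
  candidates: C₊=(2.3650,5.0435) cross=58.186; C₋=(3.1494,-6.1942) cross=-58.186
  mode - wants cross < 0 → take C=(3.1494,-6.1942) (cross=-58.186)
ex = (C−B)/|BC| = (0.4091,-0.9125); ey = (0.9125,0.4091)
P = B + -2.36·ex + -1.00·ey = (-1.1834,1.0250)

-1.18 1.02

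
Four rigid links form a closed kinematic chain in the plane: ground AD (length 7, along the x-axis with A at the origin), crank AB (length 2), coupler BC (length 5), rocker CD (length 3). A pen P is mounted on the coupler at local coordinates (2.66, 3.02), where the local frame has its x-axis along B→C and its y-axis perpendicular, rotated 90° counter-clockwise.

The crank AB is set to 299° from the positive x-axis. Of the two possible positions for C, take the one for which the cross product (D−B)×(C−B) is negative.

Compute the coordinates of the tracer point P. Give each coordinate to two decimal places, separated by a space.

4.19 0.66

A=(0,0), D=(7.00,0)
B = A + 2.00·(cos299°, sin299°) = (0.9696, -1.7492)
|BD| = 6.2790
circle(B,5.00) ∩ circle(D,3.00): a=4.4136, h=2.3495
  candidates: C₊=(4.5539,1.7369) cross=14.753; C₋=(5.8630,-2.7762) cross=-14.753
  mode - wants cross < 0 → take C=(5.8630,-2.7762) (cross=-14.753)
ex = (C−B)/|BC| = (0.9787,-0.2054); ey = (0.2054,0.9787)
P = B + 2.66·ex + 3.02·ey = (4.1932,0.6600)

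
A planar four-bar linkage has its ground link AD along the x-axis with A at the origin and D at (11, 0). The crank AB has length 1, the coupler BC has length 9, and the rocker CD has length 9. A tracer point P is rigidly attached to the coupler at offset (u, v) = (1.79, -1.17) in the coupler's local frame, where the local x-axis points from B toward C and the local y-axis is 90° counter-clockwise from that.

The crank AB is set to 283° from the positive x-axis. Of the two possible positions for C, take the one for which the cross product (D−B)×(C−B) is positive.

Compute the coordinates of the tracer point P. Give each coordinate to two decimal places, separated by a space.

2.16 -0.07

A=(0,0), D=(11.00,0)
B = A + 1.00·(cos283°, sin283°) = (0.2250, -0.9744)
|BD| = 10.8190
circle(B,9.00) ∩ circle(D,9.00): a=5.4095, h=7.1929
  candidates: C₊=(4.9647,6.6764) cross=77.820; C₋=(6.2603,-7.6508) cross=-77.820
  mode + wants cross > 0 → take C=(4.9647,6.6764) (cross=77.820)
ex = (C−B)/|BC| = (0.5266,0.8501); ey = (-0.8501,0.5266)
P = B + 1.79·ex + -1.17·ey = (2.1622,-0.0689)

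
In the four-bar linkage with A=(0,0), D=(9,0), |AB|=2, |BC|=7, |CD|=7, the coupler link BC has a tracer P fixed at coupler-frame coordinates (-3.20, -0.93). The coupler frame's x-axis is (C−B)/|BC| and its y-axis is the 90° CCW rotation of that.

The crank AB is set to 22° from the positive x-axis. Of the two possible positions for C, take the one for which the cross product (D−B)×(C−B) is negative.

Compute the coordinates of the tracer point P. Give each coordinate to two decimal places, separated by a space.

A=(0,0), D=(9.00,0)
B = A + 2.00·(cos22°, sin22°) = (1.8544, 0.7492)
|BD| = 7.1848
circle(B,7.00) ∩ circle(D,7.00): a=3.5924, h=6.0079
  candidates: C₊=(6.0537,6.3497) cross=43.165; C₋=(4.8007,-5.6005) cross=-43.165
  mode - wants cross < 0 → take C=(4.8007,-5.6005) (cross=-43.165)
ex = (C−B)/|BC| = (0.4209,-0.9071); ey = (0.9071,0.4209)
P = B + -3.20·ex + -0.93·ey = (-0.3361,3.2605)

-0.34 3.26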